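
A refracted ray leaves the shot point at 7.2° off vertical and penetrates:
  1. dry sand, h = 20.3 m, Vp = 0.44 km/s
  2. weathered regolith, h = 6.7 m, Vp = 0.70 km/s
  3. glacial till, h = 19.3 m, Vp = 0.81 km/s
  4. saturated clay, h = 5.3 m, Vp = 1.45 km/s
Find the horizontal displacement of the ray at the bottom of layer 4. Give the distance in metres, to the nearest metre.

Apply Snell's law at each interface; in layer i the horizontal offset is hᵢ·tan θᵢ.
Layer 1: θ = 7.20°; offset = 20.3·tan 7.20° = 2.564 m.
Layer 2: sin θ = 0.70·sin 7.2°/0.44 = 0.1994, θ = 11.50°; offset = 6.7·tan 11.50° = 1.363 m.
Layer 3: sin θ = 0.81·sin 7.2°/0.44 = 0.2307, θ = 13.34°; offset = 19.3·tan 13.34° = 4.577 m.
Layer 4: sin θ = 1.45·sin 7.2°/0.44 = 0.4130, θ = 24.40°; offset = 5.3·tan 24.40° = 2.404 m.
Total horizontal offset = 10.908 m.

11 m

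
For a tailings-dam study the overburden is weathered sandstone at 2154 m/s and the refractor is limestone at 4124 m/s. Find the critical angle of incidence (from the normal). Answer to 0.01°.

31.49°

At critical incidence the refracted ray runs along the interface (θ₂ = 90°), so sin θ_c = V₁/V₂.
θ_c = arcsin(2154/4124) = arcsin 0.5223 = 31.49°.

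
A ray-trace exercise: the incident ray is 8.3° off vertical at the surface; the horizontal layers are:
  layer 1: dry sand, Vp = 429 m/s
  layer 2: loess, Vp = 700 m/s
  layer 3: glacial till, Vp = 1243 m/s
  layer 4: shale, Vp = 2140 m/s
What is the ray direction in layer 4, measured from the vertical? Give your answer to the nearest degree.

Ray parameter p = sin 8.3° / 429 = 3.3649e-04 s/m.
sin θ_4 = p·V_4 = 3.3649e-04 × 2140 = 0.7201.
θ_4 = arcsin 0.7201 = 46.06°.

46°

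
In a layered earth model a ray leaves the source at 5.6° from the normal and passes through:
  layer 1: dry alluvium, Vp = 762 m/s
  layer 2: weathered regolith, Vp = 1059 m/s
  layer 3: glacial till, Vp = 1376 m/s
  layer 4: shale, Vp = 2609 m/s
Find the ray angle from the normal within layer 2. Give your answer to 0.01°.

Snell's law across each interface conserves sin θ / V, so sin θ_2 = V_2·sin θ₁/V₁.
sin θ_2 = 1059 × sin 5.6° / 762 = 0.1356.
θ_2 = 7.79° from the vertical.

7.79°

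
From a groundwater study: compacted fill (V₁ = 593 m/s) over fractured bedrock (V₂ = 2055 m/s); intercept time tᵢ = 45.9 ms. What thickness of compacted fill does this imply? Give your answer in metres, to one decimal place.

θ_c = arcsin(593/2055) = 16.77°; cos θ_c = 0.9575.
tᵢ = 2h cos θ_c/V₁ ⇒ h = tᵢ·V₁/(2 cos θ_c) = 0.0459·593/(2·0.9575) = 14.21 m.

14.2 m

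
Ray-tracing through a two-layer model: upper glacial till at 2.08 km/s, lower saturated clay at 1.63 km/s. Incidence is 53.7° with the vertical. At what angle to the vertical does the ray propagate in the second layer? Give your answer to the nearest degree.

39°

sin θ₁/V₁ = sin θ₂/V₂ ⇒ sin θ₂ = 1.63·sin 53.7°/2.08 = 1.63·0.8059/2.08 = 0.6316.
θ₂ = arcsin 0.6316 = 39.17° from the normal.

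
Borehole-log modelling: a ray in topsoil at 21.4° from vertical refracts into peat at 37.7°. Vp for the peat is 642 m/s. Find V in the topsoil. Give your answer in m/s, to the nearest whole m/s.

383 m/s

sin 21.4° = 0.3649; sin 37.7° = 0.6115.
V₁ = V₂·(sin θ₁/sin θ₂) = 642·(0.3649/0.6115) = 383.06 m/s.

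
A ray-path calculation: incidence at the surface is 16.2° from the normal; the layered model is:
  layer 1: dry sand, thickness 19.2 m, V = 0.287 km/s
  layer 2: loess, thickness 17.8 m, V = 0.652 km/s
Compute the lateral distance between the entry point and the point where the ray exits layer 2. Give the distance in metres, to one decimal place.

20.2 m

p = sin θ₁/V₁ = sin 16.2°/0.287 = 9.7209e-01 s/km is conserved through the stack.
Layer 1: θ = 16.20°; offset = 19.2·tan 16.20° = 5.578 m.
Layer 2: sin θ = p·0.652 = 0.6338 → θ = 39.33°; offset = 17.8·tan 39.33° = 14.585 m.
Total horizontal offset = 20.164 m.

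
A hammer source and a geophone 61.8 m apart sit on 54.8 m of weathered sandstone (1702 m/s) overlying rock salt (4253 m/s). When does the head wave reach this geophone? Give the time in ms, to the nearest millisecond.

74 ms

θ_c = arcsin(V₁/V₂) = arcsin(1702/4253) = 23.59°, cos θ_c = 0.9164.
Intercept time tᵢ = 2h cos θ_c / V₁ = 2·54.8·0.9164/1702 = 0.05901 s.
t = x/V₂ + tᵢ = 61.8/4253 + 0.05901 = 0.07354 s.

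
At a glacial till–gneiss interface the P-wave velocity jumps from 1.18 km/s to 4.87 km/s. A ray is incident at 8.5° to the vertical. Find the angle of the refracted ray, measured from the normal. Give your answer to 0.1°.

37.6°

Snell's law: sin θ₂ = (V₂/V₁)·sin θ₁ = (4.87/1.18)·sin 8.5° = 0.6100.
θ₂ = sin⁻¹(0.6100) = 37.59° (from vertical).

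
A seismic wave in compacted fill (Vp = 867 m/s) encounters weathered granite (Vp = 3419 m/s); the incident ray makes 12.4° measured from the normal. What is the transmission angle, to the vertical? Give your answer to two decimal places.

Snell's law: sin θ₂ = (V₂/V₁)·sin θ₁ = (3419/867)·sin 12.4° = 0.8468.
θ₂ = arcsin 0.8468 = 57.87° from the normal.

57.87°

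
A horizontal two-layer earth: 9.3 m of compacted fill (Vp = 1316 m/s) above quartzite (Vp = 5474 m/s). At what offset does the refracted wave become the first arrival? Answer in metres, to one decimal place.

23.8 m

θ_c = arcsin(1316/5474) = 13.91°, so cos θ_c = 0.9707 and tᵢ = 2h cos θ_c/V₁ = 0.0137 s.
At crossover x/V₁ = x/V₂ + tᵢ ⇒ x = tᵢ/(1/V₁ − 1/V₂) = 0.01372/(7.5988e-04 − 1.8268e-04) = 23.77 m.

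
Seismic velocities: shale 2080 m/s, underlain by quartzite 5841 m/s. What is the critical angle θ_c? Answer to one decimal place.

20.9°

At critical incidence the refracted ray runs along the interface (θ₂ = 90°), so sin θ_c = V₁/V₂.
θ_c = arcsin(2080/5841) = arcsin 0.3561 = 20.86°.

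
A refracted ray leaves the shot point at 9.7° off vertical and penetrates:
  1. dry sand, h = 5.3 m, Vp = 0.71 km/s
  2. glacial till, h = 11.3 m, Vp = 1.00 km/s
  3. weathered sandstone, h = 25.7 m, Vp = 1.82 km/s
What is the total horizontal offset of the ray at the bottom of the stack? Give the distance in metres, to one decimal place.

Apply Snell's law at each interface; in layer i the horizontal offset is hᵢ·tan θᵢ.
Layer 1: θ = 9.70°; offset = 5.3·tan 9.70° = 0.906 m.
Layer 2: sin θ = 1.00·sin 9.7°/0.71 = 0.2373, θ = 13.73°; offset = 11.3·tan 13.73° = 2.760 m.
Layer 3: sin θ = 1.82·sin 9.7°/0.71 = 0.4319, θ = 25.59°; offset = 25.7·tan 25.59° = 12.307 m.
Summing the layer offsets gives 15.973 m.

16.0 m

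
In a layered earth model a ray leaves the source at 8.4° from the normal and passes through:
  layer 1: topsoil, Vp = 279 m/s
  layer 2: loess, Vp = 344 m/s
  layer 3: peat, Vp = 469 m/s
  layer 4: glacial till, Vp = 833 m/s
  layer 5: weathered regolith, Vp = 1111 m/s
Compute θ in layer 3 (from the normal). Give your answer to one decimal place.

Ray parameter p = sin 8.4° / 279 = 5.2360e-04 s/m.
sin θ_3 = p·V_3 = 5.2360e-04 × 469 = 0.2456.
θ_3 = 14.22° from the vertical.

14.2°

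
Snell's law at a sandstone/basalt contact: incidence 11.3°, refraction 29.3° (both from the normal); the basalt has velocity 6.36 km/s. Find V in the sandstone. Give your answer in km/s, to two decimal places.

sin 11.3° = 0.1959; sin 29.3° = 0.4894.
V₁ = V₂·(sin θ₁/sin θ₂) = 6.36·(0.1959/0.4894) = 2.55 km/s.

2.55 km/s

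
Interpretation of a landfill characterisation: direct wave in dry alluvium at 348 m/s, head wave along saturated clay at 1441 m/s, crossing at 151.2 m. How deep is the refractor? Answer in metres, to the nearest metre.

59 m

h = (x_cross/2)·√((V₂−V₁)/(V₂+V₁)).
(V₂−V₁)/(V₂+V₁) = (1441−348)/(1441+348) = 0.6110; √ = 0.7816.
h = (151.2/2)·0.7816 = 59.09 m.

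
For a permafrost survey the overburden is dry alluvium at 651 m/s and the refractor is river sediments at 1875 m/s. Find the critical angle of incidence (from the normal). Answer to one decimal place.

At critical incidence the refracted ray runs along the interface (θ₂ = 90°), so sin θ_c = V₁/V₂.
θ_c = arcsin(651/1875) = arcsin 0.3472 = 20.32°.

20.3°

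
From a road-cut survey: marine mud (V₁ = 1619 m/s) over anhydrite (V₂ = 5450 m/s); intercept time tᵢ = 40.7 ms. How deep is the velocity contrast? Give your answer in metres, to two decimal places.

34.50 m

θ_c = arcsin(1619/5450) = 17.28°; cos θ_c = 0.9549.
tᵢ = 2h cos θ_c/V₁ ⇒ h = tᵢ·V₁/(2 cos θ_c) = 0.0407·1619/(2·0.9549) = 34.50 m.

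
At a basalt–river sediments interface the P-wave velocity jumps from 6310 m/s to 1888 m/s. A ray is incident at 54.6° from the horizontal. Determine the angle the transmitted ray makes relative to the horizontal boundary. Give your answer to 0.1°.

80.0°

Angle from the normal: 90° − 54.6° = 35.4°.
Snell's law: sin θ₂ = (V₂/V₁)·sin θ₁ = (1888/6310)·sin 35.4° = 0.1733.
θ₂ = arcsin 0.1733 = 9.98° from the normal.
From the interface: 90° − 9.98° = 80.02°.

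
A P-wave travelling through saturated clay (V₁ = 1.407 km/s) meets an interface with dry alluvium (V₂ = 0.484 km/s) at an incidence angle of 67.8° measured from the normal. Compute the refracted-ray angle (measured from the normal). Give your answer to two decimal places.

18.57°

Snell's law: sin θ₂ = (V₂/V₁)·sin θ₁ = (0.484/1.407)·sin 67.8° = 0.3185.
θ₂ = sin⁻¹(0.3185) = 18.57° (from vertical).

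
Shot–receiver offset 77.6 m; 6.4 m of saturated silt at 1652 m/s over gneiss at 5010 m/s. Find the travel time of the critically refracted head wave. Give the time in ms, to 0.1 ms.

22.8 ms

θ_c = arcsin(V₁/V₂) = arcsin(1652/5010) = 19.25°, cos θ_c = 0.9441.
Intercept time tᵢ = 2h cos θ_c / V₁ = 2·6.4·0.9441/1652 = 0.00731 s.
t = x/V₂ + tᵢ = 77.6/5010 + 0.00731 = 0.02280 s.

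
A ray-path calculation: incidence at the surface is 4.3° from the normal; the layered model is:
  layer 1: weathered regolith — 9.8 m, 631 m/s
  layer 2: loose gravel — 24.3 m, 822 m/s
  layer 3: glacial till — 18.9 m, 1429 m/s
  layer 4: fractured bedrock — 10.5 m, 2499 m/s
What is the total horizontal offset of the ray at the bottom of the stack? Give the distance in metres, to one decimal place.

Ray parameter p = sin 4.3° / 631 m/s = 1.1883e-04 s/m.
Layer 1: θ = 4.30°; offset = 9.8·tan 4.30° = 0.737 m.
Layer 2: sin θ = p·822 = 0.0977 → θ = 5.61°; offset = 24.3·tan 5.61° = 2.385 m.
Layer 3: sin θ = p·1429 = 0.1698 → θ = 9.78°; offset = 18.9·tan 9.78° = 3.257 m.
Layer 4: sin θ = p·2499 = 0.2969 → θ = 17.27°; offset = 10.5·tan 17.27° = 3.265 m.
Total horizontal offset = 9.643 m.

9.6 m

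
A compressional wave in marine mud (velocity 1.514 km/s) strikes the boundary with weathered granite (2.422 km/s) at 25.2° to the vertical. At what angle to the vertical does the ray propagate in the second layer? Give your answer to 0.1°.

Snell's law: sin θ₂ = (V₂/V₁)·sin θ₁ = (2.422/1.514)·sin 25.2° = 0.6811.
θ₂ = sin⁻¹(0.6811) = 42.93° (from vertical).

42.9°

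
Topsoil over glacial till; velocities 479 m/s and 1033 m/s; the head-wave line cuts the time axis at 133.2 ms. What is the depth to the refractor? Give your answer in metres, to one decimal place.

θ_c = arcsin(479/1033) = 27.63°; cos θ_c = 0.8860.
tᵢ = 2h cos θ_c/V₁ ⇒ h = tᵢ·V₁/(2 cos θ_c) = 0.1332·479/(2·0.8860) = 36.01 m.

36.0 m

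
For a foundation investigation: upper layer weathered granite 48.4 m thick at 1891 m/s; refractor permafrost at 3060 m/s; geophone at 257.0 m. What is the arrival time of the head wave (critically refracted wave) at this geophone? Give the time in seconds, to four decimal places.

0.1242 s

θ_c = arcsin(V₁/V₂) = arcsin(1891/3060) = 38.17°, cos θ_c = 0.7862.
Intercept time tᵢ = 2h cos θ_c / V₁ = 2·48.4·0.7862/1891 = 0.04025 s.
t = x/V₂ + tᵢ = 257.0/3060 + 0.04025 = 0.12423 s.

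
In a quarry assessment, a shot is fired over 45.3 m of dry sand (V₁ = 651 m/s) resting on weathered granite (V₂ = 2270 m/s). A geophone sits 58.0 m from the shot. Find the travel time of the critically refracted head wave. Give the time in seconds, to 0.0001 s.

θ_c = arcsin(V₁/V₂) = arcsin(651/2270) = 16.67°, cos θ_c = 0.9580.
Intercept time tᵢ = 2h cos θ_c / V₁ = 2·45.3·0.9580/651 = 0.13332 s.
t = x/V₂ + tᵢ = 58.0/2270 + 0.13332 = 0.15888 s.

0.1589 s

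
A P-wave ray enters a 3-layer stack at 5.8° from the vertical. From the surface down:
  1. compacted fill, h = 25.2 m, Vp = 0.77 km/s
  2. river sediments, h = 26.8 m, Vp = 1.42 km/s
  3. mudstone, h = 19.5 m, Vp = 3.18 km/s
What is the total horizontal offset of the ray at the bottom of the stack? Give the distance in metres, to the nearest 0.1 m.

16.6 m

Apply Snell's law at each interface; in layer i the horizontal offset is hᵢ·tan θᵢ.
Layer 1: θ = 5.80°; offset = 25.2·tan 5.80° = 2.560 m.
Layer 2: sin θ = 1.42·sin 5.8°/0.77 = 0.1864, θ = 10.74°; offset = 26.8·tan 10.74° = 5.084 m.
Layer 3: sin θ = 3.18·sin 5.8°/0.77 = 0.4173, θ = 24.67°; offset = 19.5·tan 24.67° = 8.956 m.
Total horizontal offset = 16.599 m.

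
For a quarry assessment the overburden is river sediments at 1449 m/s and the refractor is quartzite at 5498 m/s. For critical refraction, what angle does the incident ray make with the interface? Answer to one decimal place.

Critical incidence: sin θ_c = V₁/V₂ = 1449/5498 = 0.2636.
θ_c = arcsin 0.2636 = 15.28°.
Measured from the interface: 90° − 15.28° = 74.72°.

74.7°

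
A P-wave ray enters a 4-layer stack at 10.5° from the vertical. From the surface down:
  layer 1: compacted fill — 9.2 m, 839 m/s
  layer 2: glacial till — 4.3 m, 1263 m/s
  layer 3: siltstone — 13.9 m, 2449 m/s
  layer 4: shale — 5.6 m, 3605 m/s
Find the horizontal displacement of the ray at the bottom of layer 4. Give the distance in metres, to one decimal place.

18.7 m

Ray parameter p = sin 10.5° / 839 m/s = 2.1721e-04 s/m.
Layer 1: θ = 10.50°; offset = 9.2·tan 10.50° = 1.705 m.
Layer 2: sin θ = p·1263 = 0.2743 → θ = 15.92°; offset = 4.3·tan 15.92° = 1.227 m.
Layer 3: sin θ = p·2449 = 0.5319 → θ = 32.14°; offset = 13.9·tan 32.14° = 8.732 m.
Layer 4: sin θ = p·3605 = 0.7830 → θ = 51.54°; offset = 5.6·tan 51.54° = 7.050 m.
Σ offsets = 18.713 m.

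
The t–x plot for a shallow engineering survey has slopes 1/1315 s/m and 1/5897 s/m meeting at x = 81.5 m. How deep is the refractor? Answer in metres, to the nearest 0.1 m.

h = (x_cross/2)·√((V₂−V₁)/(V₂+V₁)).
(V₂−V₁)/(V₂+V₁) = (5897−1315)/(5897+1315) = 0.6353; √ = 0.7971.
h = (81.5/2)·0.7971 = 32.48 m.

32.5 m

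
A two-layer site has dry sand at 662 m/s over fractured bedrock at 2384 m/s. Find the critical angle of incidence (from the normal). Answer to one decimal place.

16.1°

Critical incidence: sin θ_c = V₁/V₂ = 662/2384 = 0.2777.
θ_c = arcsin 0.2777 = 16.12°.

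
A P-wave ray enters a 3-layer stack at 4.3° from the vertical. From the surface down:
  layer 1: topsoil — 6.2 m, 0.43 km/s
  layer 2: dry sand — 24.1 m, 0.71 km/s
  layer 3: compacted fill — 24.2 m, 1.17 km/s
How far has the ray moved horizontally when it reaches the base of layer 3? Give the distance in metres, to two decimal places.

8.52 m

p = sin θ₁/V₁ = sin 4.3°/0.43 = 1.7437e-01 s/km is conserved through the stack.
Layer 1: θ = 4.30°; offset = 6.2·tan 4.30° = 0.4662 m.
Layer 2: sin θ = p·0.71 = 0.1238 → θ = 7.11°; offset = 24.1·tan 7.11° = 3.0068 m.
Layer 3: sin θ = p·1.17 = 0.2040 → θ = 11.77°; offset = 24.2·tan 11.77° = 5.0432 m.
Summing the layer offsets gives 8.5161 m.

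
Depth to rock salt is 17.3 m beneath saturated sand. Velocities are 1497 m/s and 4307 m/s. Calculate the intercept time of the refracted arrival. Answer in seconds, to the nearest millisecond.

0.022 s

tᵢ = 2h·√(V₂²−V₁²)/(V₁V₂).
√(V₂²−V₁²) = √(4307²−1497²) = 4038.5 m/s.
tᵢ = 2·17.3·4038.5/(1497·4307) = 0.02167 s.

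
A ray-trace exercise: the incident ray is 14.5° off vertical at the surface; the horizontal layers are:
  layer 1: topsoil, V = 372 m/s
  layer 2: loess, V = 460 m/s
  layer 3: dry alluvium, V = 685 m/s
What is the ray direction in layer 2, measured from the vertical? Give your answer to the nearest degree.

Ray parameter p = sin 14.5° / 372 = 6.7306e-04 s/m.
sin θ_2 = p·V_2 = 6.7306e-04 × 460 = 0.3096.
θ_2 = 18.04° from the vertical.

18°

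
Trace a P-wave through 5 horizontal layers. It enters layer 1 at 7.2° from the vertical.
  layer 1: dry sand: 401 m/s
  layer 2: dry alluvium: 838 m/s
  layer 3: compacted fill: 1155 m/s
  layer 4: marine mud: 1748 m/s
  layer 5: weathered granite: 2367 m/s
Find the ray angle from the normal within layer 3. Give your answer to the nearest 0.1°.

Snell's law across each interface conserves sin θ / V, so sin θ_3 = V_3·sin θ₁/V₁.
sin θ_3 = 1155 × sin 7.2° / 401 = 0.3610.
θ_3 = arcsin 0.3610 = 21.16°.

21.2°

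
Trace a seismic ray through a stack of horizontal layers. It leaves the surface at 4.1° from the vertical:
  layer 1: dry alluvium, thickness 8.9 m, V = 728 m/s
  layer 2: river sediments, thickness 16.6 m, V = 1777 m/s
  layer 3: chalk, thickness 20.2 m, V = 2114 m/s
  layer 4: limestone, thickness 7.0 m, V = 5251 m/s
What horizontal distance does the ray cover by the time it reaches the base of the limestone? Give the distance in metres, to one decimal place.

12.1 m

Ray parameter p = sin 4.1° / 728 m/s = 9.8211e-05 s/m.
Layer 1: θ = 4.10°; offset = 8.9·tan 4.10° = 0.638 m.
Layer 2: sin θ = p·1777 = 0.1745 → θ = 10.05°; offset = 16.6·tan 10.05° = 2.942 m.
Layer 3: sin θ = p·2114 = 0.2076 → θ = 11.98°; offset = 20.2·tan 11.98° = 4.287 m.
Layer 4: sin θ = p·5251 = 0.5157 → θ = 31.04°; offset = 7.0·tan 31.04° = 4.213 m.
Total horizontal offset = 12.081 m.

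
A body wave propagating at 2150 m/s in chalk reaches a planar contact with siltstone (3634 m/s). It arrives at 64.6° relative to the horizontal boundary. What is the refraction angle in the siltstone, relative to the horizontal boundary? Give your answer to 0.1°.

Angle from the normal: 90° − 64.6° = 25.4°.
sin θ₁/V₁ = sin θ₂/V₂ ⇒ sin θ₂ = 3634·sin 25.4°/2150 = 3634·0.4289/2150 = 0.7250.
θ₂ = sin⁻¹(0.7250) = 46.47° (from vertical).
From the interface: 90° − 46.47° = 43.53°.

43.5°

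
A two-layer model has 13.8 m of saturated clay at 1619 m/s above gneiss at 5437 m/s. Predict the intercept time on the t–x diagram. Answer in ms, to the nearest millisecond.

tᵢ = 2h·√(V₂²−V₁²)/(V₁V₂).
√(V₂²−V₁²) = √(5437²−1619²) = 5190.4 m/s.
tᵢ = 2·13.8·5190.4/(1619·5437) = 0.01627 s.

16 ms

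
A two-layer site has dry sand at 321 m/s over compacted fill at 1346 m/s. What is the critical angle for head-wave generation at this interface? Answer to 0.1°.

13.8°

At critical incidence the refracted ray runs along the interface (θ₂ = 90°), so sin θ_c = V₁/V₂.
θ_c = arcsin(321/1346) = arcsin 0.2385 = 13.80°.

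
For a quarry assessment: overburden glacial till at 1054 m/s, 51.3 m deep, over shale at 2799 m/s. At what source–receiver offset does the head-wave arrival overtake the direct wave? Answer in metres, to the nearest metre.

x_cross = 2h·√((V₂+V₁)/(V₂−V₁)).
(V₂+V₁)/(V₂−V₁) = (2799+1054)/(2799−1054) = 2.2080; √ = 1.4859.
x_cross = 2·51.3·1.4859 = 152.46 m.

152 m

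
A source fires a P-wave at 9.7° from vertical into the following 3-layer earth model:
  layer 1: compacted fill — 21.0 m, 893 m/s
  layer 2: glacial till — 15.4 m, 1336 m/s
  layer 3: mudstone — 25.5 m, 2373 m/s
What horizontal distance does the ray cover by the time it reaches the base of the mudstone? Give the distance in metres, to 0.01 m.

Apply Snell's law at each interface; in layer i the horizontal offset is hᵢ·tan θᵢ.
Layer 1: θ = 9.70°; offset = 21.0·tan 9.70° = 3.5896 m.
Layer 2: sin θ = 1336·sin 9.7°/893 = 0.2521, θ = 14.60°; offset = 15.4·tan 14.60° = 4.0115 m.
Layer 3: sin θ = 2373·sin 9.7°/893 = 0.4477, θ = 26.60°; offset = 25.5·tan 26.60° = 12.7685 m.
Total horizontal offset = 20.3696 m.

20.37 m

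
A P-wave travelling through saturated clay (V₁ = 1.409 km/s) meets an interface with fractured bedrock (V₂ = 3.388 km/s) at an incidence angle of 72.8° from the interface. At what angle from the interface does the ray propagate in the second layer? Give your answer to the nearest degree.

Angle from the normal: 90° − 72.8° = 17.2°.
Snell's law: sin θ₂ = (V₂/V₁)·sin θ₁ = (3.388/1.409)·sin 17.2° = 0.7110.
θ₂ = arcsin 0.7110 = 45.32° from the normal.
From the interface: 90° − 45.32° = 44.68°.

45°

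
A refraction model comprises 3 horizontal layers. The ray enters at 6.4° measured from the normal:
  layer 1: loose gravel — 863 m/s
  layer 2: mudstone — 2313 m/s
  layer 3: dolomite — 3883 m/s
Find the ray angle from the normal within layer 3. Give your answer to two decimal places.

30.10°

Snell's law across each interface conserves sin θ / V, so sin θ_3 = V_3·sin θ₁/V₁.
sin θ_3 = 3883 × sin 6.4° / 863 = 0.5015.
θ_3 = arcsin 0.5015 = 30.10°.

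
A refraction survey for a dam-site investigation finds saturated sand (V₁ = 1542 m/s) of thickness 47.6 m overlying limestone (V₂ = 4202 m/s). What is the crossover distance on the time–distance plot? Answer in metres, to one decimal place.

x_cross = 2h·√((V₂+V₁)/(V₂−V₁)).
(V₂+V₁)/(V₂−V₁) = (4202+1542)/(4202−1542) = 2.1594; √ = 1.4695.
x_cross = 2·47.6·1.4695 = 139.90 m.

139.9 m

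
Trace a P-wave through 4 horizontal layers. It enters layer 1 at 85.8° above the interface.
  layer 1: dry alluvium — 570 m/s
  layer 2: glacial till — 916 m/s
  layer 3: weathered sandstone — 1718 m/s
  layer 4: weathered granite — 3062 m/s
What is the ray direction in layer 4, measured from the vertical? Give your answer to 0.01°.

From the normal: θ₁ = 90° − 85.8° = 4.2°.
Ray parameter p = sin 4.2° / 570 = 1.2849e-04 s/m.
sin θ_4 = p·V_4 = 1.2849e-04 × 3062 = 0.3934.
θ_4 = arcsin 0.3934 = 23.17°.

23.17°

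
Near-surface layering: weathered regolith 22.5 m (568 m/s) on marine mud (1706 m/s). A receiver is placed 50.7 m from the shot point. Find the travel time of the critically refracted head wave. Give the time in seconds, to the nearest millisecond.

θ_c = arcsin(V₁/V₂) = arcsin(568/1706) = 19.45°, cos θ_c = 0.9429.
Intercept time tᵢ = 2h cos θ_c / V₁ = 2·22.5·0.9429/568 = 0.07471 s.
t = x/V₂ + tᵢ = 50.7/1706 + 0.07471 = 0.10442 s.

0.104 s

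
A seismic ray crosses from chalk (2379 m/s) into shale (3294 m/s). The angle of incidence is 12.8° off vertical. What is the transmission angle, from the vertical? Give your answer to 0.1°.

Snell's law: sin θ₂ = (V₂/V₁)·sin θ₁ = (3294/2379)·sin 12.8° = 0.3068.
θ₂ = arcsin 0.3068 = 17.86° from the normal.

17.9°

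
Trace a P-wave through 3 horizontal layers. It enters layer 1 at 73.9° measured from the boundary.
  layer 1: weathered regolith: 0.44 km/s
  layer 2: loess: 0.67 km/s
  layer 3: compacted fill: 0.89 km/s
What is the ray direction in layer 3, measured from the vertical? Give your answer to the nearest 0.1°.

From the normal: θ₁ = 90° − 73.9° = 16.1°.
Ray parameter p = sin 16.1° / 0.44 = 6.3026e-01 s/km.
sin θ_3 = p·V_3 = 6.3026e-01 × 0.89 = 0.5609.
θ_3 = arcsin 0.5609 = 34.12°.

34.1°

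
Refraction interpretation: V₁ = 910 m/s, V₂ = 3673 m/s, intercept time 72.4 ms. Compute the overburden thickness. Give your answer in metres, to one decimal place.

h = tᵢ·V₁·V₂ / (2·√(V₂²−V₁²)).
√(V₂²−V₁²) = √(3673² − 910²) = 3558.5 m/s.
h = 0.0724 s × 910 × 3673 / (2 × 3558.5) = 34.00 m.

34.0 m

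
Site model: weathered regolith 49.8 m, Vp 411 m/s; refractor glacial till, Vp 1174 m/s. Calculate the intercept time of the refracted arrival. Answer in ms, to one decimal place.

227.0 ms

θ_c = arcsin(V₁/V₂) = arcsin(411/1174) = 20.49°; cos θ_c = 0.9367.
tᵢ = 2h·cos θ_c / V₁ = 2·49.8·0.9367 / 411 = 0.22700 s.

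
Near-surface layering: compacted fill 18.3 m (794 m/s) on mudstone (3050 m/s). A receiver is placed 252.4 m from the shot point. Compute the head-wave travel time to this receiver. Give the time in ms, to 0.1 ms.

127.3 ms

θ_c = arcsin(V₁/V₂) = arcsin(794/3050) = 15.09°, cos θ_c = 0.9655.
Intercept time tᵢ = 2h cos θ_c / V₁ = 2·18.3·0.9655/794 = 0.04451 s.
t = x/V₂ + tᵢ = 252.4/3050 + 0.04451 = 0.12726 s.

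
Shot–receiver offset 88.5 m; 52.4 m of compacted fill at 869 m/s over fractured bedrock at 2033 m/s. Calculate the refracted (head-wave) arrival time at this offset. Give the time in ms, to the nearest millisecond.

t = x/V₂ + 2h·√(V₂²−V₁²)/(V₁V₂).
√(V₂²−V₁²) = √(2033²−869²) = 1837.9 m/s; delay term = 2·52.4·1837.9/(869·2033) = 0.10903 s.
t = 88.5/2033 + 0.10903 = 0.15256 s.

153 ms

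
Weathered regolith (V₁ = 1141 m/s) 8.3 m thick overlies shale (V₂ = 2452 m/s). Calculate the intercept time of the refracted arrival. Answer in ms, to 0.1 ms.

θ_c = arcsin(V₁/V₂) = arcsin(1141/2452) = 27.73°; cos θ_c = 0.8851.
tᵢ = 2h·cos θ_c / V₁ = 2·8.3·0.8851 / 1141 = 0.01288 s.

12.9 ms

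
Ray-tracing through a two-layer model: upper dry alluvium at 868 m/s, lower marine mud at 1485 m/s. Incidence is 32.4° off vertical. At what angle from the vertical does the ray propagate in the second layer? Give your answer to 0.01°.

sin θ₁/V₁ = sin θ₂/V₂ ⇒ sin θ₂ = 1485·sin 32.4°/868 = 1485·0.5358/868 = 0.9167.
θ₂ = sin⁻¹(0.9167) = 66.45° (from vertical).

66.45°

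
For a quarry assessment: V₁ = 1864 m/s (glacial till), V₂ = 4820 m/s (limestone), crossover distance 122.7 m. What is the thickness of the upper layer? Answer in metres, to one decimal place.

h = (x_cross/2)·√((V₂−V₁)/(V₂+V₁)).
(V₂−V₁)/(V₂+V₁) = (4820−1864)/(4820+1864) = 0.4423; √ = 0.6650.
h = (122.7/2)·0.6650 = 40.80 m.

40.8 m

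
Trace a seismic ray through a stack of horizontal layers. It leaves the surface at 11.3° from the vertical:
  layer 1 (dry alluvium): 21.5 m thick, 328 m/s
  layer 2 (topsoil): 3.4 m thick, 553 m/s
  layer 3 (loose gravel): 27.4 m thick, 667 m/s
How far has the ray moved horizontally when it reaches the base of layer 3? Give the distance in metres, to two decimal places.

17.39 m

Apply Snell's law at each interface; in layer i the horizontal offset is hᵢ·tan θᵢ.
Layer 1: θ = 11.30°; offset = 21.5·tan 11.30° = 4.2961 m.
Layer 2: sin θ = 553·sin 11.3°/328 = 0.3304, θ = 19.29°; offset = 3.4·tan 19.29° = 1.1900 m.
Layer 3: sin θ = 667·sin 11.3°/328 = 0.3985, θ = 23.48°; offset = 27.4·tan 23.48° = 11.9037 m.
Total horizontal offset = 17.3899 m.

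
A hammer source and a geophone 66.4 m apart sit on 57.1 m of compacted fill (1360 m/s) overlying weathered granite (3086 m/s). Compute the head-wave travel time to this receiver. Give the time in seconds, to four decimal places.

θ_c = arcsin(V₁/V₂) = arcsin(1360/3086) = 26.15°, cos θ_c = 0.8977.
Intercept time tᵢ = 2h cos θ_c / V₁ = 2·57.1·0.8977/1360 = 0.07538 s.
t = x/V₂ + tᵢ = 66.4/3086 + 0.07538 = 0.09689 s.

0.0969 s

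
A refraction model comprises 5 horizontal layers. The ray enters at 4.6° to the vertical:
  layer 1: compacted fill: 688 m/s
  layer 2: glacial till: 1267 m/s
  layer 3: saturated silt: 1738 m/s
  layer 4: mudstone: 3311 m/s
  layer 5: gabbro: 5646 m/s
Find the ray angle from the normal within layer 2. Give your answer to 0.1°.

8.5°

Ray parameter p = sin 4.6° / 688 = 1.1657e-04 s/m.
sin θ_2 = p·V_2 = 1.1657e-04 × 1267 = 0.1477.
θ_2 = arcsin 0.1477 = 8.49°.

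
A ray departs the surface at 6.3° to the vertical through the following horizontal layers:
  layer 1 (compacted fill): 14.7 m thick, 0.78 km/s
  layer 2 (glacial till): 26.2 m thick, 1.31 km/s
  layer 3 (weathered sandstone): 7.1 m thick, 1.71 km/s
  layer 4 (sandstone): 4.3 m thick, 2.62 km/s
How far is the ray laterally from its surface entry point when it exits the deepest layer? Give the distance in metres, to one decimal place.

Apply Snell's law at each interface; in layer i the horizontal offset is hᵢ·tan θᵢ.
Layer 1: θ = 6.30°; offset = 14.7·tan 6.30° = 1.623 m.
Layer 2: sin θ = 1.31·sin 6.3°/0.78 = 0.1843, θ = 10.62°; offset = 26.2·tan 10.62° = 4.913 m.
Layer 3: sin θ = 1.71·sin 6.3°/0.78 = 0.2406, θ = 13.92°; offset = 7.1·tan 13.92° = 1.760 m.
Layer 4: sin θ = 2.62·sin 6.3°/0.78 = 0.3686, θ = 21.63°; offset = 4.3·tan 21.63° = 1.705 m.
Σ offsets = 10.000 m.

10.0 m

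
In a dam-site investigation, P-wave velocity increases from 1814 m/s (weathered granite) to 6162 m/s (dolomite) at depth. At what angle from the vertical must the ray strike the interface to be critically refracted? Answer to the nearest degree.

17°

Critical incidence: sin θ_c = V₁/V₂ = 1814/6162 = 0.2944.
θ_c = arcsin 0.2944 = 17.12°.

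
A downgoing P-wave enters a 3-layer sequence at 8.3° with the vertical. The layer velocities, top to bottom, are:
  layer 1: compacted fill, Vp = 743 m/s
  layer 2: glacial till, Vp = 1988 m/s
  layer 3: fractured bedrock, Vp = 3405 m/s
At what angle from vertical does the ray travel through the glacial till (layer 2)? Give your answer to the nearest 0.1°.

22.7°

Ray parameter p = sin 8.3° / 743 = 1.9429e-04 s/m.
sin θ_2 = p·V_2 = 1.9429e-04 × 1988 = 0.3862.
θ_2 = arcsin 0.3862 = 22.72°.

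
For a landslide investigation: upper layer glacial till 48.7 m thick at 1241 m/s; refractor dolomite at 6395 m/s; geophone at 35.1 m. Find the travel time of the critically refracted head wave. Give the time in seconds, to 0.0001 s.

0.0825 s

θ_c = arcsin(V₁/V₂) = arcsin(1241/6395) = 11.19°, cos θ_c = 0.9810.
Intercept time tᵢ = 2h cos θ_c / V₁ = 2·48.7·0.9810/1241 = 0.07699 s.
t = x/V₂ + tᵢ = 35.1/6395 + 0.07699 = 0.08248 s.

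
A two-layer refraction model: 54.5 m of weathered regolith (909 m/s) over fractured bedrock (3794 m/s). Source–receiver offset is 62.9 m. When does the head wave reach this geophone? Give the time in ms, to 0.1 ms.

θ_c = arcsin(V₁/V₂) = arcsin(909/3794) = 13.86°, cos θ_c = 0.9709.
Intercept time tᵢ = 2h cos θ_c / V₁ = 2·54.5·0.9709/909 = 0.11642 s.
t = x/V₂ + tᵢ = 62.9/3794 + 0.11642 = 0.13300 s.

133.0 ms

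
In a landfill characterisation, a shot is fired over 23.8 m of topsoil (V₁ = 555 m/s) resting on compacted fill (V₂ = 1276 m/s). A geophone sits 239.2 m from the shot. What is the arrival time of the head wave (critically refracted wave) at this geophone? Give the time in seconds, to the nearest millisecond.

θ_c = arcsin(V₁/V₂) = arcsin(555/1276) = 25.78°, cos θ_c = 0.9005.
Intercept time tᵢ = 2h cos θ_c / V₁ = 2·23.8·0.9005/555 = 0.07723 s.
t = x/V₂ + tᵢ = 239.2/1276 + 0.07723 = 0.26469 s.

0.265 s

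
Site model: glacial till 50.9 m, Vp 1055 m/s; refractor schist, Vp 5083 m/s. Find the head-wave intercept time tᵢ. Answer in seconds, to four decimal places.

0.0944 s

tᵢ = 2h·√(V₂²−V₁²)/(V₁V₂).
√(V₂²−V₁²) = √(5083²−1055²) = 4972.3 m/s.
tᵢ = 2·50.9·4972.3/(1055·5083) = 0.09439 s.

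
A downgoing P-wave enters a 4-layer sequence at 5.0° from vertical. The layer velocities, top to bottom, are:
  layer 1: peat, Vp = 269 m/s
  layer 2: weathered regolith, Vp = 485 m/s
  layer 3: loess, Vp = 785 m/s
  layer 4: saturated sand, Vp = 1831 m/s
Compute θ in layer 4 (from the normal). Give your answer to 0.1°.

Ray parameter p = sin 5.0° / 269 = 3.2400e-04 s/m.
sin θ_4 = p·V_4 = 3.2400e-04 × 1831 = 0.5932.
θ_4 = 36.39° from the vertical.

36.4°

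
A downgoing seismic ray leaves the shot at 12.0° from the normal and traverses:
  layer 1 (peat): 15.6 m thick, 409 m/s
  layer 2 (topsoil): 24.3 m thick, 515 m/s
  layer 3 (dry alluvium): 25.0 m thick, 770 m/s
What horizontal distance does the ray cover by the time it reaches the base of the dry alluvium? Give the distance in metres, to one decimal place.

20.5 m

Apply Snell's law at each interface; in layer i the horizontal offset is hᵢ·tan θᵢ.
Layer 1: θ = 12.00°; offset = 15.6·tan 12.00° = 3.316 m.
Layer 2: sin θ = 515·sin 12.0°/409 = 0.2618, θ = 15.18°; offset = 24.3·tan 15.18° = 6.592 m.
Layer 3: sin θ = 770·sin 12.0°/409 = 0.3914, θ = 23.04°; offset = 25.0·tan 23.04° = 10.634 m.
Σ offsets = 20.541 m.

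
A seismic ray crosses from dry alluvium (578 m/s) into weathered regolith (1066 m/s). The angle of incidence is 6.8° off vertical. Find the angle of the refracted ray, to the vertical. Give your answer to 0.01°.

12.61°

Snell's law: sin θ₂ = (V₂/V₁)·sin θ₁ = (1066/578)·sin 6.8° = 0.2184.
θ₂ = sin⁻¹(0.2184) = 12.61° (from vertical).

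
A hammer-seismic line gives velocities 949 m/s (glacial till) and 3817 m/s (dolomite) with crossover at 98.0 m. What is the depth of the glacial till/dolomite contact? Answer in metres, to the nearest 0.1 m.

h = (x_cross/2)·√((V₂−V₁)/(V₂+V₁)).
(V₂−V₁)/(V₂+V₁) = (3817−949)/(3817+949) = 0.6018; √ = 0.7757.
h = (98.0/2)·0.7757 = 38.01 m.

38.0 m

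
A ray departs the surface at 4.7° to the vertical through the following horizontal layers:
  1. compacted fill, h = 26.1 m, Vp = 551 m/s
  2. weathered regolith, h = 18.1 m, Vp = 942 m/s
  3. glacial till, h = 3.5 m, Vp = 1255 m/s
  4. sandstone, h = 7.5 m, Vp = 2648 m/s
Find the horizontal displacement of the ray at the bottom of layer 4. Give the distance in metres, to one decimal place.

8.6 m

Ray parameter p = sin 4.7° / 551 m/s = 1.4871e-04 s/m.
Layer 1: θ = 4.70°; offset = 26.1·tan 4.70° = 2.146 m.
Layer 2: sin θ = p·942 = 0.1401 → θ = 8.05°; offset = 18.1·tan 8.05° = 2.561 m.
Layer 3: sin θ = p·1255 = 0.1866 → θ = 10.76°; offset = 3.5·tan 10.76° = 0.665 m.
Layer 4: sin θ = p·2648 = 0.3938 → θ = 23.19°; offset = 7.5·tan 23.19° = 3.213 m.
Summing the layer offsets gives 8.584 m.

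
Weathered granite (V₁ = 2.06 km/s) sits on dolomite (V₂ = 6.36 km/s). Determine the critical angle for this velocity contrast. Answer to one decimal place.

18.9°

At critical incidence the refracted ray runs along the interface (θ₂ = 90°), so sin θ_c = V₁/V₂.
θ_c = arcsin(2.06/6.36) = arcsin 0.3239 = 18.90°.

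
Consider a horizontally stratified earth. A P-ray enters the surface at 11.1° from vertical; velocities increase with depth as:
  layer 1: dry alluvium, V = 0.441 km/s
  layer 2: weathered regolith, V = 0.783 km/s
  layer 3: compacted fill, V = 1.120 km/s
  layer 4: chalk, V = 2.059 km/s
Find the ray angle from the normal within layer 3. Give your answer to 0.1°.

29.3°

Ray parameter p = sin 11.1° / 0.441 = 4.3656e-01 s/km.
sin θ_3 = p·V_3 = 4.3656e-01 × 1.120 = 0.4889.
θ_3 = 29.27° from the vertical.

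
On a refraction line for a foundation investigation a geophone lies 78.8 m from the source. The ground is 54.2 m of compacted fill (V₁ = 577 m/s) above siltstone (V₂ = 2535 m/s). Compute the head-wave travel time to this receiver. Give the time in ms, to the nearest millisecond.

214 ms

θ_c = arcsin(V₁/V₂) = arcsin(577/2535) = 13.16°, cos θ_c = 0.9738.
Intercept time tᵢ = 2h cos θ_c / V₁ = 2·54.2·0.9738/577 = 0.18294 s.
t = x/V₂ + tᵢ = 78.8/2535 + 0.18294 = 0.21402 s.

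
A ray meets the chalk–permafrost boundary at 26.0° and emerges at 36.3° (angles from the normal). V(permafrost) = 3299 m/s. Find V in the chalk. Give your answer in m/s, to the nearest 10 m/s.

sin 26.0° = 0.4384; sin 36.3° = 0.5920.
V₁ = V₂·(sin θ₁/sin θ₂) = 3299·(0.4384/0.5920) = 2442.83 m/s.

2440 m/s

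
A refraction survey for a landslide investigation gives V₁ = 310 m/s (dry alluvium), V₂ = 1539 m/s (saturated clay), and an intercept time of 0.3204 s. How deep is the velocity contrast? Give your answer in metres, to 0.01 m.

50.70 m

θ_c = arcsin(310/1539) = 11.62°; cos θ_c = 0.9795.
tᵢ = 2h cos θ_c/V₁ ⇒ h = tᵢ·V₁/(2 cos θ_c) = 0.3204·310/(2·0.9795) = 50.70 m.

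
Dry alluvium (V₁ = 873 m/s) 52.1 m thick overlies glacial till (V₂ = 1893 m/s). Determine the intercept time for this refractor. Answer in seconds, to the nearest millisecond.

0.106 s

tᵢ = 2h·√(V₂²−V₁²)/(V₁V₂).
√(V₂²−V₁²) = √(1893²−873²) = 1679.7 m/s.
tᵢ = 2·52.1·1679.7/(873·1893) = 0.10591 s.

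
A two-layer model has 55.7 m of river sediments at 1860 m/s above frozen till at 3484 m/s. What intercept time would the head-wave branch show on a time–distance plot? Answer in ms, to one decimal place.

50.6 ms

tᵢ = 2h·√(V₂²−V₁²)/(V₁V₂).
√(V₂²−V₁²) = √(3484²−1860²) = 2946.0 m/s.
tᵢ = 2·55.7·2946.0/(1860·3484) = 0.05064 s.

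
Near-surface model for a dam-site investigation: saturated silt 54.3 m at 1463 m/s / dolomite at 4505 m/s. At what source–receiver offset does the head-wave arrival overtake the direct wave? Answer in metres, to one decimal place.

152.1 m

θ_c = arcsin(1463/4505) = 18.95°, so cos θ_c = 0.9458 and tᵢ = 2h cos θ_c/V₁ = 0.0702 s.
At crossover x/V₁ = x/V₂ + tᵢ ⇒ x = tᵢ/(1/V₁ − 1/V₂) = 0.07021/(6.8353e-04 − 2.2198e-04) = 152.11 m.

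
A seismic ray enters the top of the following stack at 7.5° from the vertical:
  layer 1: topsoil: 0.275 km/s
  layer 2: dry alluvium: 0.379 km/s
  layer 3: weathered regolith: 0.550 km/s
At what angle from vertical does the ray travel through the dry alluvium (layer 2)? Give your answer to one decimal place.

10.4°

Ray parameter p = sin 7.5° / 0.275 = 4.7464e-01 s/km.
sin θ_2 = p·V_2 = 4.7464e-01 × 0.379 = 0.1799.
θ_2 = arcsin 0.1799 = 10.36°.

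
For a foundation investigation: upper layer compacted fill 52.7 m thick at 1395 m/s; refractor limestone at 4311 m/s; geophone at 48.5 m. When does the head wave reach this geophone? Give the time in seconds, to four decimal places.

θ_c = arcsin(V₁/V₂) = arcsin(1395/4311) = 18.88°, cos θ_c = 0.9462.
Intercept time tᵢ = 2h cos θ_c / V₁ = 2·52.7·0.9462/1395 = 0.07149 s.
t = x/V₂ + tᵢ = 48.5/4311 + 0.07149 = 0.08274 s.

0.0827 s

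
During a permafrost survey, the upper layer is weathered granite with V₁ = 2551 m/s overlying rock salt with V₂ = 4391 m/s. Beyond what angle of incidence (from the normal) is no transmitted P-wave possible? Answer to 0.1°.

35.5°

At critical incidence the refracted ray runs along the interface (θ₂ = 90°), so sin θ_c = V₁/V₂.
θ_c = arcsin(2551/4391) = arcsin 0.5810 = 35.52°.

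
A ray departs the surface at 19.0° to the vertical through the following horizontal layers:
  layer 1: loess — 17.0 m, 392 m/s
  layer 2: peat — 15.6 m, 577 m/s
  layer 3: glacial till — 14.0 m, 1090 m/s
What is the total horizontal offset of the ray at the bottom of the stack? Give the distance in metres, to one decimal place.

44.2 m

p = sin θ₁/V₁ = sin 19.0°/392 = 8.3053e-04 s/m is conserved through the stack.
Layer 1: θ = 19.00°; offset = 17.0·tan 19.00° = 5.854 m.
Layer 2: sin θ = p·577 = 0.4792 → θ = 28.63°; offset = 15.6·tan 28.63° = 8.517 m.
Layer 3: sin θ = p·1090 = 0.9053 → θ = 64.86°; offset = 14.0·tan 64.86° = 29.834 m.
Σ offsets = 44.205 m.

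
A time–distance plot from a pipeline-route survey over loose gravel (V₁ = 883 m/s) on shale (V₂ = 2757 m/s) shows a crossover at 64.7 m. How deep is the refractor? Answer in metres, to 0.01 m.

x_cross = 2h·√((V₂+V₁)/(V₂−V₁)) → h = x_cross / (2·√((V₂+V₁)/(V₂−V₁))).
√((V₂+V₁)/(V₂−V₁)) = √((2757+883)/(2757−883)) = 1.3937.
h = 64.7 / (2·1.3937) = 23.21 m.

23.21 m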